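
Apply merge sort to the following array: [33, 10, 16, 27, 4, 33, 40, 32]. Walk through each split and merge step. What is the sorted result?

Merge sort trace:

Split: [33, 10, 16, 27, 4, 33, 40, 32] -> [33, 10, 16, 27] and [4, 33, 40, 32]
  Split: [33, 10, 16, 27] -> [33, 10] and [16, 27]
    Split: [33, 10] -> [33] and [10]
    Merge: [33] + [10] -> [10, 33]
    Split: [16, 27] -> [16] and [27]
    Merge: [16] + [27] -> [16, 27]
  Merge: [10, 33] + [16, 27] -> [10, 16, 27, 33]
  Split: [4, 33, 40, 32] -> [4, 33] and [40, 32]
    Split: [4, 33] -> [4] and [33]
    Merge: [4] + [33] -> [4, 33]
    Split: [40, 32] -> [40] and [32]
    Merge: [40] + [32] -> [32, 40]
  Merge: [4, 33] + [32, 40] -> [4, 32, 33, 40]
Merge: [10, 16, 27, 33] + [4, 32, 33, 40] -> [4, 10, 16, 27, 32, 33, 33, 40]

Final sorted array: [4, 10, 16, 27, 32, 33, 33, 40]

The merge sort proceeds by recursively splitting the array and merging sorted halves.
After all merges, the sorted array is [4, 10, 16, 27, 32, 33, 33, 40].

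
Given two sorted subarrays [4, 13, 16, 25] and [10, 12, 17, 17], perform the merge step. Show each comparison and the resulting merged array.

Merging process:

Compare 4 vs 10: take 4 from left. Merged: [4]
Compare 13 vs 10: take 10 from right. Merged: [4, 10]
Compare 13 vs 12: take 12 from right. Merged: [4, 10, 12]
Compare 13 vs 17: take 13 from left. Merged: [4, 10, 12, 13]
Compare 16 vs 17: take 16 from left. Merged: [4, 10, 12, 13, 16]
Compare 25 vs 17: take 17 from right. Merged: [4, 10, 12, 13, 16, 17]
Compare 25 vs 17: take 17 from right. Merged: [4, 10, 12, 13, 16, 17, 17]
Append remaining from left: [25]. Merged: [4, 10, 12, 13, 16, 17, 17, 25]

Final merged array: [4, 10, 12, 13, 16, 17, 17, 25]
Total comparisons: 7

The merged array is [4, 10, 12, 13, 16, 17, 17, 25], requiring 7 comparisons. The merge step runs in O(n) time where n is the total number of elements.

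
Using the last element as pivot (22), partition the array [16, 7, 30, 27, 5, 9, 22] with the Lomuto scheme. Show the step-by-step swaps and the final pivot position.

Lomuto partition with pivot = 22:

Initial array: [16, 7, 30, 27, 5, 9, 22]

arr[0]=16 <= 22: swap with position 0, array becomes [16, 7, 30, 27, 5, 9, 22]
arr[1]=7 <= 22: swap with position 1, array becomes [16, 7, 30, 27, 5, 9, 22]
arr[2]=30 > 22: no swap
arr[3]=27 > 22: no swap
arr[4]=5 <= 22: swap with position 2, array becomes [16, 7, 5, 27, 30, 9, 22]
arr[5]=9 <= 22: swap with position 3, array becomes [16, 7, 5, 9, 30, 27, 22]

Place pivot at position 4: [16, 7, 5, 9, 22, 27, 30]
Pivot position: 4

After partitioning with pivot 22, the array becomes [16, 7, 5, 9, 22, 27, 30]. The pivot is placed at index 4. All elements to the left of the pivot are <= 22, and all elements to the right are > 22.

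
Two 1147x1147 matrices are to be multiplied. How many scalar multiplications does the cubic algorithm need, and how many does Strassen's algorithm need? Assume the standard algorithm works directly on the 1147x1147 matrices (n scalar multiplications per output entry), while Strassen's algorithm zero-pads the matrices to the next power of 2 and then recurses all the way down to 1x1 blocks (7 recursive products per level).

Matrix multiplication for 1147x1147 matrices:

Strassen's algorithm requires power-of-2 dimensions. Pad 1147x1147 to 2048x2048 (next power of 2).

Standard algorithm: 1147^3 = 1509003523 multiplications
Strassen's algorithm: 7^(log2(2048)) = 7^11 = 1977326743 multiplications
Difference: 1509003523 - 1977326743 = -468323220 (Strassen uses MORE here due to padding overhead — for small or just-over-power-of-2 n, padding can outweigh the per-level savings)

Standard: 1509003523 multiplications (1147^3). Strassen: 1977326743 multiplications (7^11, after padding to 2048x2048). Strassen reduces 8 recursive multiplications to 7 at each level.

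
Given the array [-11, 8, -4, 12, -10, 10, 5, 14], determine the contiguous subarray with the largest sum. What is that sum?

Using Kadane's algorithm on [-11, 8, -4, 12, -10, 10, 5, 14]:

Scanning through the array:
Position 1 (value 8): max_ending_here = 8, max_so_far = 8
Position 2 (value -4): max_ending_here = 4, max_so_far = 8
Position 3 (value 12): max_ending_here = 16, max_so_far = 16
Position 4 (value -10): max_ending_here = 6, max_so_far = 16
Position 5 (value 10): max_ending_here = 16, max_so_far = 16
Position 6 (value 5): max_ending_here = 21, max_so_far = 21
Position 7 (value 14): max_ending_here = 35, max_so_far = 35

Maximum subarray: [8, -4, 12, -10, 10, 5, 14]
Maximum sum: 35

The maximum subarray is [8, -4, 12, -10, 10, 5, 14] with sum 35. This subarray runs from index 1 to index 7.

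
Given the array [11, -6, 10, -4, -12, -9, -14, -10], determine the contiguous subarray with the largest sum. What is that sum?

Using Kadane's algorithm on [11, -6, 10, -4, -12, -9, -14, -10]:

Scanning through the array:
Position 1 (value -6): max_ending_here = 5, max_so_far = 11
Position 2 (value 10): max_ending_here = 15, max_so_far = 15
Position 3 (value -4): max_ending_here = 11, max_so_far = 15
Position 4 (value -12): max_ending_here = -1, max_so_far = 15
Position 5 (value -9): max_ending_here = -9, max_so_far = 15
Position 6 (value -14): max_ending_here = -14, max_so_far = 15
Position 7 (value -10): max_ending_here = -10, max_so_far = 15

Maximum subarray: [11, -6, 10]
Maximum sum: 15

The maximum subarray is [11, -6, 10] with sum 15. This subarray runs from index 0 to index 2.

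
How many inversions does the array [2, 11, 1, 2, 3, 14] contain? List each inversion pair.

Finding inversions in [2, 11, 1, 2, 3, 14]:

(0, 2): arr[0]=2 > arr[2]=1
(1, 2): arr[1]=11 > arr[2]=1
(1, 3): arr[1]=11 > arr[3]=2
(1, 4): arr[1]=11 > arr[4]=3

Total inversions: 4

The array has 4 inversion(s): (0,2), (1,2), (1,3), (1,4). Each pair (i,j) satisfies i < j and arr[i] > arr[j].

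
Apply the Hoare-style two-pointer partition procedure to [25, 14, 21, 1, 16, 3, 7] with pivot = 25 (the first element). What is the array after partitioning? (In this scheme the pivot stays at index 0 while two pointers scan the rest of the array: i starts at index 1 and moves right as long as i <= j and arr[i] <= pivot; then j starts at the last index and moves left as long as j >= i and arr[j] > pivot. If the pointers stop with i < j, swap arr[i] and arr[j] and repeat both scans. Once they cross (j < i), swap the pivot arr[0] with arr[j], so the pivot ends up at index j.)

Hoare-style two-pointer partition with pivot = 25:

Initial array: [25, 14, 21, 1, 16, 3, 7]

Pointers start at i = 1, j = 6.
i ends at 7, j ends at 6: the pointers have crossed (j < i), so scanning stops.

Swap pivot arr[0] with arr[6] to place pivot at position 6: [7, 14, 21, 1, 16, 3, 25]
Pivot position: 6

After partitioning with pivot 25, the array becomes [7, 14, 21, 1, 16, 3, 25]. The pivot is placed at index 6. All elements to the left of the pivot are <= 25, and all elements to the right are > 25.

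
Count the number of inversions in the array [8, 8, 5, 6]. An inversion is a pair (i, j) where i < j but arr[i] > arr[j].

Finding inversions in [8, 8, 5, 6]:

(0, 2): arr[0]=8 > arr[2]=5
(0, 3): arr[0]=8 > arr[3]=6
(1, 2): arr[1]=8 > arr[2]=5
(1, 3): arr[1]=8 > arr[3]=6

Total inversions: 4

The array has 4 inversion(s): (0,2), (0,3), (1,2), (1,3). Each pair (i,j) satisfies i < j and arr[i] > arr[j].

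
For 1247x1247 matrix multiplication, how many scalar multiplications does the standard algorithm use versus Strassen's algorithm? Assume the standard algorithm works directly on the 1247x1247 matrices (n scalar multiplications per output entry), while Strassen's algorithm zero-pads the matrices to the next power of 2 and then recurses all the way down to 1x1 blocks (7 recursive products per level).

Matrix multiplication for 1247x1247 matrices:

Strassen's algorithm requires power-of-2 dimensions. Pad 1247x1247 to 2048x2048 (next power of 2).

Standard algorithm: 1247^3 = 1939096223 multiplications
Strassen's algorithm: 7^(log2(2048)) = 7^11 = 1977326743 multiplications
Difference: 1939096223 - 1977326743 = -38230520 (Strassen uses MORE here due to padding overhead — for small or just-over-power-of-2 n, padding can outweigh the per-level savings)

Standard: 1939096223 multiplications (1247^3). Strassen: 1977326743 multiplications (7^11, after padding to 2048x2048). Strassen reduces 8 recursive multiplications to 7 at each level.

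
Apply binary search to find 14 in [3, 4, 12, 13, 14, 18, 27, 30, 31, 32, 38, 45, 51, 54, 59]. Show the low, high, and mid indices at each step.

Binary search for 14 in [3, 4, 12, 13, 14, 18, 27, 30, 31, 32, 38, 45, 51, 54, 59]:

lo=0, hi=14, mid=7, arr[mid]=30 -> 30 > 14, search left half
lo=0, hi=6, mid=3, arr[mid]=13 -> 13 < 14, search right half
lo=4, hi=6, mid=5, arr[mid]=18 -> 18 > 14, search left half
lo=4, hi=4, mid=4, arr[mid]=14 -> Found target at index 4!

Binary search finds 14 at index 4 after 4 comparisons. The search repeatedly halves the search space by comparing with the middle element.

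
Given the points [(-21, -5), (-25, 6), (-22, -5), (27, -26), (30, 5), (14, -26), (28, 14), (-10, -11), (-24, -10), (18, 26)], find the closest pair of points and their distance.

Computing all pairwise distances among 10 points:

d((-21, -5), (-25, 6)) = 11.7047
d((-21, -5), (-22, -5)) = 1.0 <-- minimum
d((-21, -5), (27, -26)) = 52.3927
d((-21, -5), (30, 5)) = 51.9711
d((-21, -5), (14, -26)) = 40.8167
d((-21, -5), (28, 14)) = 52.5547
d((-21, -5), (-10, -11)) = 12.53
d((-21, -5), (-24, -10)) = 5.831
d((-21, -5), (18, 26)) = 49.8197
d((-25, 6), (-22, -5)) = 11.4018
d((-25, 6), (27, -26)) = 61.0574
d((-25, 6), (30, 5)) = 55.0091
d((-25, 6), (14, -26)) = 50.448
d((-25, 6), (28, 14)) = 53.6004
d((-25, 6), (-10, -11)) = 22.6716
d((-25, 6), (-24, -10)) = 16.0312
d((-25, 6), (18, 26)) = 47.4236
d((-22, -5), (27, -26)) = 53.3104
d((-22, -5), (30, 5)) = 52.9528
d((-22, -5), (14, -26)) = 41.6773
d((-22, -5), (28, 14)) = 53.4883
d((-22, -5), (-10, -11)) = 13.4164
d((-22, -5), (-24, -10)) = 5.3852
d((-22, -5), (18, 26)) = 50.6063
d((27, -26), (30, 5)) = 31.1448
d((27, -26), (14, -26)) = 13.0
d((27, -26), (28, 14)) = 40.0125
d((27, -26), (-10, -11)) = 39.9249
d((27, -26), (-24, -10)) = 53.4509
d((27, -26), (18, 26)) = 52.7731
d((30, 5), (14, -26)) = 34.8855
d((30, 5), (28, 14)) = 9.2195
d((30, 5), (-10, -11)) = 43.0813
d((30, 5), (-24, -10)) = 56.0446
d((30, 5), (18, 26)) = 24.1868
d((14, -26), (28, 14)) = 42.3792
d((14, -26), (-10, -11)) = 28.3019
d((14, -26), (-24, -10)) = 41.2311
d((14, -26), (18, 26)) = 52.1536
d((28, 14), (-10, -11)) = 45.4863
d((28, 14), (-24, -10)) = 57.2713
d((28, 14), (18, 26)) = 15.6205
d((-10, -11), (-24, -10)) = 14.0357
d((-10, -11), (18, 26)) = 46.4004
d((-24, -10), (18, 26)) = 55.3173

Closest pair: (-21, -5) and (-22, -5) with distance 1.0

The closest pair is (-21, -5) and (-22, -5) with Euclidean distance 1.0. For 10 points, brute-force pairwise comparison is shown above. For large n, the divide-and-conquer algorithm (sort by x, recurse on halves, check the dividing strip) achieves O(n log n).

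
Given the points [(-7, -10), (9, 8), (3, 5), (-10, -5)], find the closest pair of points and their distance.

Computing all pairwise distances among 4 points:

d((-7, -10), (9, 8)) = 24.0832
d((-7, -10), (3, 5)) = 18.0278
d((-7, -10), (-10, -5)) = 5.831 <-- minimum
d((9, 8), (3, 5)) = 6.7082
d((9, 8), (-10, -5)) = 23.0217
d((3, 5), (-10, -5)) = 16.4012

Closest pair: (-7, -10) and (-10, -5) with distance 5.831

The closest pair is (-7, -10) and (-10, -5) with Euclidean distance 5.831. For 4 points, brute-force pairwise comparison is shown above. For large n, the divide-and-conquer algorithm (sort by x, recurse on halves, check the dividing strip) achieves O(n log n).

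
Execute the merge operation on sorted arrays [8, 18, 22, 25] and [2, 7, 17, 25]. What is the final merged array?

Merging process:

Compare 8 vs 2: take 2 from right. Merged: [2]
Compare 8 vs 7: take 7 from right. Merged: [2, 7]
Compare 8 vs 17: take 8 from left. Merged: [2, 7, 8]
Compare 18 vs 17: take 17 from right. Merged: [2, 7, 8, 17]
Compare 18 vs 25: take 18 from left. Merged: [2, 7, 8, 17, 18]
Compare 22 vs 25: take 22 from left. Merged: [2, 7, 8, 17, 18, 22]
Compare 25 vs 25: take 25 from left. Merged: [2, 7, 8, 17, 18, 22, 25]
Append remaining from right: [25]. Merged: [2, 7, 8, 17, 18, 22, 25, 25]

Final merged array: [2, 7, 8, 17, 18, 22, 25, 25]
Total comparisons: 7

The merged array is [2, 7, 8, 17, 18, 22, 25, 25], requiring 7 comparisons. The merge step runs in O(n) time where n is the total number of elements.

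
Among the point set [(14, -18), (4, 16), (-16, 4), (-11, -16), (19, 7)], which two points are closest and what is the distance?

Computing all pairwise distances among 5 points:

d((14, -18), (4, 16)) = 35.4401
d((14, -18), (-16, 4)) = 37.2022
d((14, -18), (-11, -16)) = 25.0799
d((14, -18), (19, 7)) = 25.4951
d((4, 16), (-16, 4)) = 23.3238
d((4, 16), (-11, -16)) = 35.3412
d((4, 16), (19, 7)) = 17.4929 <-- minimum
d((-16, 4), (-11, -16)) = 20.6155
d((-16, 4), (19, 7)) = 35.1283
d((-11, -16), (19, 7)) = 37.8021

Closest pair: (4, 16) and (19, 7) with distance 17.4929

The closest pair is (4, 16) and (19, 7) with Euclidean distance 17.4929. For 5 points, brute-force pairwise comparison is shown above. For large n, the divide-and-conquer algorithm (sort by x, recurse on halves, check the dividing strip) achieves O(n log n).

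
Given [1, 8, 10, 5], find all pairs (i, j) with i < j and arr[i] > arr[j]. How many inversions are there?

Finding inversions in [1, 8, 10, 5]:

(1, 3): arr[1]=8 > arr[3]=5
(2, 3): arr[2]=10 > arr[3]=5

Total inversions: 2

The array has 2 inversion(s): (1,3), (2,3). Each pair (i,j) satisfies i < j and arr[i] > arr[j].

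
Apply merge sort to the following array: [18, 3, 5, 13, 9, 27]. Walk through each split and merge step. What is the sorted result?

Merge sort trace:

Split: [18, 3, 5, 13, 9, 27] -> [18, 3, 5] and [13, 9, 27]
  Split: [18, 3, 5] -> [18] and [3, 5]
    Split: [3, 5] -> [3] and [5]
    Merge: [3] + [5] -> [3, 5]
  Merge: [18] + [3, 5] -> [3, 5, 18]
  Split: [13, 9, 27] -> [13] and [9, 27]
    Split: [9, 27] -> [9] and [27]
    Merge: [9] + [27] -> [9, 27]
  Merge: [13] + [9, 27] -> [9, 13, 27]
Merge: [3, 5, 18] + [9, 13, 27] -> [3, 5, 9, 13, 18, 27]

Final sorted array: [3, 5, 9, 13, 18, 27]

The merge sort proceeds by recursively splitting the array and merging sorted halves.
After all merges, the sorted array is [3, 5, 9, 13, 18, 27].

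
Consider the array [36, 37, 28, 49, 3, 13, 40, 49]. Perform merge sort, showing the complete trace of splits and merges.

Merge sort trace:

Split: [36, 37, 28, 49, 3, 13, 40, 49] -> [36, 37, 28, 49] and [3, 13, 40, 49]
  Split: [36, 37, 28, 49] -> [36, 37] and [28, 49]
    Split: [36, 37] -> [36] and [37]
    Merge: [36] + [37] -> [36, 37]
    Split: [28, 49] -> [28] and [49]
    Merge: [28] + [49] -> [28, 49]
  Merge: [36, 37] + [28, 49] -> [28, 36, 37, 49]
  Split: [3, 13, 40, 49] -> [3, 13] and [40, 49]
    Split: [3, 13] -> [3] and [13]
    Merge: [3] + [13] -> [3, 13]
    Split: [40, 49] -> [40] and [49]
    Merge: [40] + [49] -> [40, 49]
  Merge: [3, 13] + [40, 49] -> [3, 13, 40, 49]
Merge: [28, 36, 37, 49] + [3, 13, 40, 49] -> [3, 13, 28, 36, 37, 40, 49, 49]

Final sorted array: [3, 13, 28, 36, 37, 40, 49, 49]

The merge sort proceeds by recursively splitting the array and merging sorted halves.
After all merges, the sorted array is [3, 13, 28, 36, 37, 40, 49, 49].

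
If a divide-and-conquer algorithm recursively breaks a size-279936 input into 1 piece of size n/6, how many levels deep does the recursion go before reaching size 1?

For divide and conquer with division factor 6:

Problem sizes at each level:
Level 0: 279936
Level 1: 46656
Level 2: 7776
Level 3: 1296
Level 4: 216
Level 5: 36
Level 6: 6
Level 7: 1

The root is level 0 and the size-1 base case is level 7 (the tree spans levels 0 through 7, i.e. 8 levels counting the root), so the depth is the number of divisions: log_6(279936) = 7

The recursion tree depth is log_6(279936) = 7. At each level, the problem size is divided by 6, so it takes 7 divisions to reduce to a base case of size 1. The algorithm makes 1 recursive call at each level.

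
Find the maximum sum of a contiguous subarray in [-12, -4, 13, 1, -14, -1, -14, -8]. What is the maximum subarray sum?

Using Kadane's algorithm on [-12, -4, 13, 1, -14, -1, -14, -8]:

Scanning through the array:
Position 1 (value -4): max_ending_here = -4, max_so_far = -4
Position 2 (value 13): max_ending_here = 13, max_so_far = 13
Position 3 (value 1): max_ending_here = 14, max_so_far = 14
Position 4 (value -14): max_ending_here = 0, max_so_far = 14
Position 5 (value -1): max_ending_here = -1, max_so_far = 14
Position 6 (value -14): max_ending_here = -14, max_so_far = 14
Position 7 (value -8): max_ending_here = -8, max_so_far = 14

Maximum subarray: [13, 1]
Maximum sum: 14

The maximum subarray is [13, 1] with sum 14. This subarray runs from index 2 to index 3.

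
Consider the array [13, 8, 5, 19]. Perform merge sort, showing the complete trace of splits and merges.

Merge sort trace:

Split: [13, 8, 5, 19] -> [13, 8] and [5, 19]
  Split: [13, 8] -> [13] and [8]
  Merge: [13] + [8] -> [8, 13]
  Split: [5, 19] -> [5] and [19]
  Merge: [5] + [19] -> [5, 19]
Merge: [8, 13] + [5, 19] -> [5, 8, 13, 19]

Final sorted array: [5, 8, 13, 19]

The merge sort proceeds by recursively splitting the array and merging sorted halves.
After all merges, the sorted array is [5, 8, 13, 19].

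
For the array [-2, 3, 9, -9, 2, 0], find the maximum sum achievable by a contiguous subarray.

Using Kadane's algorithm on [-2, 3, 9, -9, 2, 0]:

Scanning through the array:
Position 1 (value 3): max_ending_here = 3, max_so_far = 3
Position 2 (value 9): max_ending_here = 12, max_so_far = 12
Position 3 (value -9): max_ending_here = 3, max_so_far = 12
Position 4 (value 2): max_ending_here = 5, max_so_far = 12
Position 5 (value 0): max_ending_here = 5, max_so_far = 12

Maximum subarray: [3, 9]
Maximum sum: 12

The maximum subarray is [3, 9] with sum 12. This subarray runs from index 1 to index 2.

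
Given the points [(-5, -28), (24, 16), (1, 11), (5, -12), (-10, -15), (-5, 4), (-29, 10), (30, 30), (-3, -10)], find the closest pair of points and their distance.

Computing all pairwise distances among 9 points:

d((-5, -28), (24, 16)) = 52.6972
d((-5, -28), (1, 11)) = 39.4588
d((-5, -28), (5, -12)) = 18.868
d((-5, -28), (-10, -15)) = 13.9284
d((-5, -28), (-5, 4)) = 32.0
d((-5, -28), (-29, 10)) = 44.9444
d((-5, -28), (30, 30)) = 67.7422
d((-5, -28), (-3, -10)) = 18.1108
d((24, 16), (1, 11)) = 23.5372
d((24, 16), (5, -12)) = 33.8378
d((24, 16), (-10, -15)) = 46.0109
d((24, 16), (-5, 4)) = 31.3847
d((24, 16), (-29, 10)) = 53.3385
d((24, 16), (30, 30)) = 15.2315
d((24, 16), (-3, -10)) = 37.4833
d((1, 11), (5, -12)) = 23.3452
d((1, 11), (-10, -15)) = 28.2312
d((1, 11), (-5, 4)) = 9.2195
d((1, 11), (-29, 10)) = 30.0167
d((1, 11), (30, 30)) = 34.6699
d((1, 11), (-3, -10)) = 21.3776
d((5, -12), (-10, -15)) = 15.2971
d((5, -12), (-5, 4)) = 18.868
d((5, -12), (-29, 10)) = 40.4969
d((5, -12), (30, 30)) = 48.8774
d((5, -12), (-3, -10)) = 8.2462 <-- minimum
d((-10, -15), (-5, 4)) = 19.6469
d((-10, -15), (-29, 10)) = 31.4006
d((-10, -15), (30, 30)) = 60.208
d((-10, -15), (-3, -10)) = 8.6023
d((-5, 4), (-29, 10)) = 24.7386
d((-5, 4), (30, 30)) = 43.6005
d((-5, 4), (-3, -10)) = 14.1421
d((-29, 10), (30, 30)) = 62.2977
d((-29, 10), (-3, -10)) = 32.8024
d((30, 30), (-3, -10)) = 51.8556

Closest pair: (5, -12) and (-3, -10) with distance 8.2462

The closest pair is (5, -12) and (-3, -10) with Euclidean distance 8.2462. For 9 points, brute-force pairwise comparison is shown above. For large n, the divide-and-conquer algorithm (sort by x, recurse on halves, check the dividing strip) achieves O(n log n).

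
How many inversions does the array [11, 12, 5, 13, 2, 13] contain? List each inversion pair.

Finding inversions in [11, 12, 5, 13, 2, 13]:

(0, 2): arr[0]=11 > arr[2]=5
(0, 4): arr[0]=11 > arr[4]=2
(1, 2): arr[1]=12 > arr[2]=5
(1, 4): arr[1]=12 > arr[4]=2
(2, 4): arr[2]=5 > arr[4]=2
(3, 4): arr[3]=13 > arr[4]=2

Total inversions: 6

The array has 6 inversion(s): (0,2), (0,4), (1,2), (1,4), (2,4), (3,4). Each pair (i,j) satisfies i < j and arr[i] > arr[j].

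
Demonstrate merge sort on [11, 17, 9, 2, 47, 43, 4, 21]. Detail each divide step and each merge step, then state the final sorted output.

Merge sort trace:

Split: [11, 17, 9, 2, 47, 43, 4, 21] -> [11, 17, 9, 2] and [47, 43, 4, 21]
  Split: [11, 17, 9, 2] -> [11, 17] and [9, 2]
    Split: [11, 17] -> [11] and [17]
    Merge: [11] + [17] -> [11, 17]
    Split: [9, 2] -> [9] and [2]
    Merge: [9] + [2] -> [2, 9]
  Merge: [11, 17] + [2, 9] -> [2, 9, 11, 17]
  Split: [47, 43, 4, 21] -> [47, 43] and [4, 21]
    Split: [47, 43] -> [47] and [43]
    Merge: [47] + [43] -> [43, 47]
    Split: [4, 21] -> [4] and [21]
    Merge: [4] + [21] -> [4, 21]
  Merge: [43, 47] + [4, 21] -> [4, 21, 43, 47]
Merge: [2, 9, 11, 17] + [4, 21, 43, 47] -> [2, 4, 9, 11, 17, 21, 43, 47]

Final sorted array: [2, 4, 9, 11, 17, 21, 43, 47]

The merge sort proceeds by recursively splitting the array and merging sorted halves.
After all merges, the sorted array is [2, 4, 9, 11, 17, 21, 43, 47].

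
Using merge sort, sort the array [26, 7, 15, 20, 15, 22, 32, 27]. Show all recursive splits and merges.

Merge sort trace:

Split: [26, 7, 15, 20, 15, 22, 32, 27] -> [26, 7, 15, 20] and [15, 22, 32, 27]
  Split: [26, 7, 15, 20] -> [26, 7] and [15, 20]
    Split: [26, 7] -> [26] and [7]
    Merge: [26] + [7] -> [7, 26]
    Split: [15, 20] -> [15] and [20]
    Merge: [15] + [20] -> [15, 20]
  Merge: [7, 26] + [15, 20] -> [7, 15, 20, 26]
  Split: [15, 22, 32, 27] -> [15, 22] and [32, 27]
    Split: [15, 22] -> [15] and [22]
    Merge: [15] + [22] -> [15, 22]
    Split: [32, 27] -> [32] and [27]
    Merge: [32] + [27] -> [27, 32]
  Merge: [15, 22] + [27, 32] -> [15, 22, 27, 32]
Merge: [7, 15, 20, 26] + [15, 22, 27, 32] -> [7, 15, 15, 20, 22, 26, 27, 32]

Final sorted array: [7, 15, 15, 20, 22, 26, 27, 32]

The merge sort proceeds by recursively splitting the array and merging sorted halves.
After all merges, the sorted array is [7, 15, 15, 20, 22, 26, 27, 32].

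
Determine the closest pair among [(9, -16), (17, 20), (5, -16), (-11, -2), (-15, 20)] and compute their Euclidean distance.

Computing all pairwise distances among 5 points:

d((9, -16), (17, 20)) = 36.8782
d((9, -16), (5, -16)) = 4.0 <-- minimum
d((9, -16), (-11, -2)) = 24.4131
d((9, -16), (-15, 20)) = 43.2666
d((17, 20), (5, -16)) = 37.9473
d((17, 20), (-11, -2)) = 35.609
d((17, 20), (-15, 20)) = 32.0
d((5, -16), (-11, -2)) = 21.2603
d((5, -16), (-15, 20)) = 41.1825
d((-11, -2), (-15, 20)) = 22.3607

Closest pair: (9, -16) and (5, -16) with distance 4.0

The closest pair is (9, -16) and (5, -16) with Euclidean distance 4.0. For 5 points, brute-force pairwise comparison is shown above. For large n, the divide-and-conquer algorithm (sort by x, recurse on halves, check the dividing strip) achieves O(n log n).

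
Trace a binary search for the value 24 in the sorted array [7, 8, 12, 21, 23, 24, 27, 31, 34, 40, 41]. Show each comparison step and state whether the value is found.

Binary search for 24 in [7, 8, 12, 21, 23, 24, 27, 31, 34, 40, 41]:

lo=0, hi=10, mid=5, arr[mid]=24 -> Found target at index 5!

Binary search finds 24 at index 5 after 1 comparisons. The search repeatedly halves the search space by comparing with the middle element.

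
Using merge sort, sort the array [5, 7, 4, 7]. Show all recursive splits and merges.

Merge sort trace:

Split: [5, 7, 4, 7] -> [5, 7] and [4, 7]
  Split: [5, 7] -> [5] and [7]
  Merge: [5] + [7] -> [5, 7]
  Split: [4, 7] -> [4] and [7]
  Merge: [4] + [7] -> [4, 7]
Merge: [5, 7] + [4, 7] -> [4, 5, 7, 7]

Final sorted array: [4, 5, 7, 7]

The merge sort proceeds by recursively splitting the array and merging sorted halves.
After all merges, the sorted array is [4, 5, 7, 7].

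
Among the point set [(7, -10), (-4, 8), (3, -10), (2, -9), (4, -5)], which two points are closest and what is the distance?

Computing all pairwise distances among 5 points:

d((7, -10), (-4, 8)) = 21.095
d((7, -10), (3, -10)) = 4.0
d((7, -10), (2, -9)) = 5.099
d((7, -10), (4, -5)) = 5.831
d((-4, 8), (3, -10)) = 19.3132
d((-4, 8), (2, -9)) = 18.0278
d((-4, 8), (4, -5)) = 15.2643
d((3, -10), (2, -9)) = 1.4142 <-- minimum
d((3, -10), (4, -5)) = 5.099
d((2, -9), (4, -5)) = 4.4721

Closest pair: (3, -10) and (2, -9) with distance 1.4142

The closest pair is (3, -10) and (2, -9) with Euclidean distance 1.4142. For 5 points, brute-force pairwise comparison is shown above. For large n, the divide-and-conquer algorithm (sort by x, recurse on halves, check the dividing strip) achieves O(n log n).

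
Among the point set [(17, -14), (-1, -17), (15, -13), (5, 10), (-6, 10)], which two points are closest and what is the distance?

Computing all pairwise distances among 5 points:

d((17, -14), (-1, -17)) = 18.2483
d((17, -14), (15, -13)) = 2.2361 <-- minimum
d((17, -14), (5, 10)) = 26.8328
d((17, -14), (-6, 10)) = 33.2415
d((-1, -17), (15, -13)) = 16.4924
d((-1, -17), (5, 10)) = 27.6586
d((-1, -17), (-6, 10)) = 27.4591
d((15, -13), (5, 10)) = 25.0799
d((15, -13), (-6, 10)) = 31.1448
d((5, 10), (-6, 10)) = 11.0

Closest pair: (17, -14) and (15, -13) with distance 2.2361

The closest pair is (17, -14) and (15, -13) with Euclidean distance 2.2361. For 5 points, brute-force pairwise comparison is shown above. For large n, the divide-and-conquer algorithm (sort by x, recurse on halves, check the dividing strip) achieves O(n log n).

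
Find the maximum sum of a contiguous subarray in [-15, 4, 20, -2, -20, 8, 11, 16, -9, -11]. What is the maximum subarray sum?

Using Kadane's algorithm on [-15, 4, 20, -2, -20, 8, 11, 16, -9, -11]:

Scanning through the array:
Position 1 (value 4): max_ending_here = 4, max_so_far = 4
Position 2 (value 20): max_ending_here = 24, max_so_far = 24
Position 3 (value -2): max_ending_here = 22, max_so_far = 24
Position 4 (value -20): max_ending_here = 2, max_so_far = 24
Position 5 (value 8): max_ending_here = 10, max_so_far = 24
Position 6 (value 11): max_ending_here = 21, max_so_far = 24
Position 7 (value 16): max_ending_here = 37, max_so_far = 37
Position 8 (value -9): max_ending_here = 28, max_so_far = 37
Position 9 (value -11): max_ending_here = 17, max_so_far = 37

Maximum subarray: [4, 20, -2, -20, 8, 11, 16]
Maximum sum: 37

The maximum subarray is [4, 20, -2, -20, 8, 11, 16] with sum 37. This subarray runs from index 1 to index 7.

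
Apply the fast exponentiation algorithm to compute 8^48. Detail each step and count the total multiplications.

Computing 8^48 by squaring (build up from 8^1; each line after the first costs one multiplication):

8^1 = 8
8^2 = (8^1)^2 = 8^2 = 64
8^3 = 8 * 8^2 = 8 * 64 = 512
8^6 = (8^3)^2 = 512^2 = 262144
8^12 = (8^6)^2 = 262144^2 = 68719476736
8^24 = (8^12)^2 = 68719476736^2 = 4722366482869645213696
8^48 = (8^24)^2 = 4722366482869645213696^2 = 22300745198530623141535718272648361505980416

Result: 22300745198530623141535718272648361505980416
Multiplications needed: 6 (6 lines after 8^1)

8^48 = 22300745198530623141535718272648361505980416. Using exponentiation by squaring, this requires 6 multiplications. The key idea: if the exponent is even, square the half-power; if odd, multiply by the base once.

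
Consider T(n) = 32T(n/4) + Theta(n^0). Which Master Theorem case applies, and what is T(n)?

Master Theorem for T(n) = 32T(n/4) + O(n^0):

a = 32, b = 4, c = 0
log_b(a) = log_4(32) = 2.5000

Case 1: c = 0 < log_4(32) = 2.5000
T(n) = O(n^(log_4 32))

For T(n) = 32T(n/4) + O(n^0): log_4(32) = 2.5000. This is Case 1 of the Master Theorem (c < log_b(a), work dominated by leaves), giving O(n^(log_4 32)).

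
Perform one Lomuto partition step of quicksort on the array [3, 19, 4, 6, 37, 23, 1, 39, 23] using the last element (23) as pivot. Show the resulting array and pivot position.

Lomuto partition with pivot = 23:

Initial array: [3, 19, 4, 6, 37, 23, 1, 39, 23]

arr[0]=3 <= 23: swap with position 0, array becomes [3, 19, 4, 6, 37, 23, 1, 39, 23]
arr[1]=19 <= 23: swap with position 1, array becomes [3, 19, 4, 6, 37, 23, 1, 39, 23]
arr[2]=4 <= 23: swap with position 2, array becomes [3, 19, 4, 6, 37, 23, 1, 39, 23]
arr[3]=6 <= 23: swap with position 3, array becomes [3, 19, 4, 6, 37, 23, 1, 39, 23]
arr[4]=37 > 23: no swap
arr[5]=23 <= 23: swap with position 4, array becomes [3, 19, 4, 6, 23, 37, 1, 39, 23]
arr[6]=1 <= 23: swap with position 5, array becomes [3, 19, 4, 6, 23, 1, 37, 39, 23]
arr[7]=39 > 23: no swap

Place pivot at position 6: [3, 19, 4, 6, 23, 1, 23, 39, 37]
Pivot position: 6

After partitioning with pivot 23, the array becomes [3, 19, 4, 6, 23, 1, 23, 39, 37]. The pivot is placed at index 6. All elements to the left of the pivot are <= 23, and all elements to the right are > 23.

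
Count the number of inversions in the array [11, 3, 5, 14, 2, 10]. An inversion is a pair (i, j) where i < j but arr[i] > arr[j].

Finding inversions in [11, 3, 5, 14, 2, 10]:

(0, 1): arr[0]=11 > arr[1]=3
(0, 2): arr[0]=11 > arr[2]=5
(0, 4): arr[0]=11 > arr[4]=2
(0, 5): arr[0]=11 > arr[5]=10
(1, 4): arr[1]=3 > arr[4]=2
(2, 4): arr[2]=5 > arr[4]=2
(3, 4): arr[3]=14 > arr[4]=2
(3, 5): arr[3]=14 > arr[5]=10

Total inversions: 8

The array has 8 inversion(s): (0,1), (0,2), (0,4), (0,5), (1,4), (2,4), (3,4), (3,5). Each pair (i,j) satisfies i < j and arr[i] > arr[j].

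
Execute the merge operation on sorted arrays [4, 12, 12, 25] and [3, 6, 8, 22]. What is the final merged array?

Merging process:

Compare 4 vs 3: take 3 from right. Merged: [3]
Compare 4 vs 6: take 4 from left. Merged: [3, 4]
Compare 12 vs 6: take 6 from right. Merged: [3, 4, 6]
Compare 12 vs 8: take 8 from right. Merged: [3, 4, 6, 8]
Compare 12 vs 22: take 12 from left. Merged: [3, 4, 6, 8, 12]
Compare 12 vs 22: take 12 from left. Merged: [3, 4, 6, 8, 12, 12]
Compare 25 vs 22: take 22 from right. Merged: [3, 4, 6, 8, 12, 12, 22]
Append remaining from left: [25]. Merged: [3, 4, 6, 8, 12, 12, 22, 25]

Final merged array: [3, 4, 6, 8, 12, 12, 22, 25]
Total comparisons: 7

The merged array is [3, 4, 6, 8, 12, 12, 22, 25], requiring 7 comparisons. The merge step runs in O(n) time where n is the total number of elements.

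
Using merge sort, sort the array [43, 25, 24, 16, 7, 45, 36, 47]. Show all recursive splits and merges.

Merge sort trace:

Split: [43, 25, 24, 16, 7, 45, 36, 47] -> [43, 25, 24, 16] and [7, 45, 36, 47]
  Split: [43, 25, 24, 16] -> [43, 25] and [24, 16]
    Split: [43, 25] -> [43] and [25]
    Merge: [43] + [25] -> [25, 43]
    Split: [24, 16] -> [24] and [16]
    Merge: [24] + [16] -> [16, 24]
  Merge: [25, 43] + [16, 24] -> [16, 24, 25, 43]
  Split: [7, 45, 36, 47] -> [7, 45] and [36, 47]
    Split: [7, 45] -> [7] and [45]
    Merge: [7] + [45] -> [7, 45]
    Split: [36, 47] -> [36] and [47]
    Merge: [36] + [47] -> [36, 47]
  Merge: [7, 45] + [36, 47] -> [7, 36, 45, 47]
Merge: [16, 24, 25, 43] + [7, 36, 45, 47] -> [7, 16, 24, 25, 36, 43, 45, 47]

Final sorted array: [7, 16, 24, 25, 36, 43, 45, 47]

The merge sort proceeds by recursively splitting the array and merging sorted halves.
After all merges, the sorted array is [7, 16, 24, 25, 36, 43, 45, 47].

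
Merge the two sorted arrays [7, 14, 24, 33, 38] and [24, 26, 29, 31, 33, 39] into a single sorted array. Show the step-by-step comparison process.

Merging process:

Compare 7 vs 24: take 7 from left. Merged: [7]
Compare 14 vs 24: take 14 from left. Merged: [7, 14]
Compare 24 vs 24: take 24 from left. Merged: [7, 14, 24]
Compare 33 vs 24: take 24 from right. Merged: [7, 14, 24, 24]
Compare 33 vs 26: take 26 from right. Merged: [7, 14, 24, 24, 26]
Compare 33 vs 29: take 29 from right. Merged: [7, 14, 24, 24, 26, 29]
Compare 33 vs 31: take 31 from right. Merged: [7, 14, 24, 24, 26, 29, 31]
Compare 33 vs 33: take 33 from left. Merged: [7, 14, 24, 24, 26, 29, 31, 33]
Compare 38 vs 33: take 33 from right. Merged: [7, 14, 24, 24, 26, 29, 31, 33, 33]
Compare 38 vs 39: take 38 from left. Merged: [7, 14, 24, 24, 26, 29, 31, 33, 33, 38]
Append remaining from right: [39]. Merged: [7, 14, 24, 24, 26, 29, 31, 33, 33, 38, 39]

Final merged array: [7, 14, 24, 24, 26, 29, 31, 33, 33, 38, 39]
Total comparisons: 10

The merged array is [7, 14, 24, 24, 26, 29, 31, 33, 33, 38, 39], requiring 10 comparisons. The merge step runs in O(n) time where n is the total number of elements.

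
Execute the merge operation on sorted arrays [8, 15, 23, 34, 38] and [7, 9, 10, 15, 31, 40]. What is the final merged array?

Merging process:

Compare 8 vs 7: take 7 from right. Merged: [7]
Compare 8 vs 9: take 8 from left. Merged: [7, 8]
Compare 15 vs 9: take 9 from right. Merged: [7, 8, 9]
Compare 15 vs 10: take 10 from right. Merged: [7, 8, 9, 10]
Compare 15 vs 15: take 15 from left. Merged: [7, 8, 9, 10, 15]
Compare 23 vs 15: take 15 from right. Merged: [7, 8, 9, 10, 15, 15]
Compare 23 vs 31: take 23 from left. Merged: [7, 8, 9, 10, 15, 15, 23]
Compare 34 vs 31: take 31 from right. Merged: [7, 8, 9, 10, 15, 15, 23, 31]
Compare 34 vs 40: take 34 from left. Merged: [7, 8, 9, 10, 15, 15, 23, 31, 34]
Compare 38 vs 40: take 38 from left. Merged: [7, 8, 9, 10, 15, 15, 23, 31, 34, 38]
Append remaining from right: [40]. Merged: [7, 8, 9, 10, 15, 15, 23, 31, 34, 38, 40]

Final merged array: [7, 8, 9, 10, 15, 15, 23, 31, 34, 38, 40]
Total comparisons: 10

The merged array is [7, 8, 9, 10, 15, 15, 23, 31, 34, 38, 40], requiring 10 comparisons. The merge step runs in O(n) time where n is the total number of elements.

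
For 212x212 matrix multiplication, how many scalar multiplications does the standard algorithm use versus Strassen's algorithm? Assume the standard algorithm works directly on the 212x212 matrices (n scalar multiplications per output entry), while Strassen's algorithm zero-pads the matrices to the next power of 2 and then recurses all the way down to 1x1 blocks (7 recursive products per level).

Matrix multiplication for 212x212 matrices:

Strassen's algorithm requires power-of-2 dimensions. Pad 212x212 to 256x256 (next power of 2).

Standard algorithm: 212^3 = 9528128 multiplications
Strassen's algorithm: 7^(log2(256)) = 7^8 = 5764801 multiplications
Savings: 9528128 - 5764801 = 3763327 multiplications

Standard: 9528128 multiplications (212^3). Strassen: 5764801 multiplications (7^8, after padding to 256x256). Strassen reduces 8 recursive multiplications to 7 at each level.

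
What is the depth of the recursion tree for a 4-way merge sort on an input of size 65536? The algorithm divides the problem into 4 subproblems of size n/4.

For divide and conquer with division factor 4:

Problem sizes at each level:
Level 0: 65536
Level 1: 16384
Level 2: 4096
Level 3: 1024
Level 4: 256
Level 5: 64
Level 6: 16
Level 7: 4
Level 8: 1

The root is level 0 and the size-1 base case is level 8 (the tree spans levels 0 through 8, i.e. 9 levels counting the root), so the depth is the number of divisions: log_4(65536) = 8

The recursion tree depth is log_4(65536) = 8. At each level, the problem size is divided by 4, so it takes 8 divisions to reduce to a base case of size 1. The algorithm makes 4 recursive calls at each level.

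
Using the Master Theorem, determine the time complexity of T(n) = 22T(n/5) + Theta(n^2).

Master Theorem for T(n) = 22T(n/5) + O(n^2):

a = 22, b = 5, c = 2
log_b(a) = log_5(22) = 1.9206

Case 3: c = 2 > log_5(22) = 1.9206
T(n) = O(n^2) = O(n^2)

For T(n) = 22T(n/5) + O(n^2): log_5(22) = 1.9206. This is Case 3 of the Master Theorem (c > log_b(a), work dominated by root), giving O(n^2).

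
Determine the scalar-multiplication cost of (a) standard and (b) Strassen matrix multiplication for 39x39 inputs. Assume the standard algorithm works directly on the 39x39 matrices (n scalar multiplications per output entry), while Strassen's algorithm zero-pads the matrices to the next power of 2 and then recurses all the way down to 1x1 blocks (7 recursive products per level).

Matrix multiplication for 39x39 matrices:

Strassen's algorithm requires power-of-2 dimensions. Pad 39x39 to 64x64 (next power of 2).

Standard algorithm: 39^3 = 59319 multiplications
Strassen's algorithm: 7^(log2(64)) = 7^6 = 117649 multiplications
Difference: 59319 - 117649 = -58330 (Strassen uses MORE here due to padding overhead — for small or just-over-power-of-2 n, padding can outweigh the per-level savings)

Standard: 59319 multiplications (39^3). Strassen: 117649 multiplications (7^6, after padding to 64x64). Strassen reduces 8 recursive multiplications to 7 at each level.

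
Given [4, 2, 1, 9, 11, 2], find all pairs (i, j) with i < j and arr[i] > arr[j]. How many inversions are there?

Finding inversions in [4, 2, 1, 9, 11, 2]:

(0, 1): arr[0]=4 > arr[1]=2
(0, 2): arr[0]=4 > arr[2]=1
(0, 5): arr[0]=4 > arr[5]=2
(1, 2): arr[1]=2 > arr[2]=1
(3, 5): arr[3]=9 > arr[5]=2
(4, 5): arr[4]=11 > arr[5]=2

Total inversions: 6

The array has 6 inversion(s): (0,1), (0,2), (0,5), (1,2), (3,5), (4,5). Each pair (i,j) satisfies i < j and arr[i] > arr[j].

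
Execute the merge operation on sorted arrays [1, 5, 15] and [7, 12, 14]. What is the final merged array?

Merging process:

Compare 1 vs 7: take 1 from left. Merged: [1]
Compare 5 vs 7: take 5 from left. Merged: [1, 5]
Compare 15 vs 7: take 7 from right. Merged: [1, 5, 7]
Compare 15 vs 12: take 12 from right. Merged: [1, 5, 7, 12]
Compare 15 vs 14: take 14 from right. Merged: [1, 5, 7, 12, 14]
Append remaining from left: [15]. Merged: [1, 5, 7, 12, 14, 15]

Final merged array: [1, 5, 7, 12, 14, 15]
Total comparisons: 5

The merged array is [1, 5, 7, 12, 14, 15], requiring 5 comparisons. The merge step runs in O(n) time where n is the total number of elements.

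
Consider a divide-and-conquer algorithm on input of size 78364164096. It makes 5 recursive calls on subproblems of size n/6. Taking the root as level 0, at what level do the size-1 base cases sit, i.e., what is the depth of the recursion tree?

For divide and conquer with division factor 6:

Problem sizes at each level:
Level 0: 78364164096
Level 1: 13060694016
Level 2: 2176782336
Level 3: 362797056
Level 4: 60466176
Level 5: 10077696
Level 6: 1679616
Level 7: 279936
Level 8: 46656
Level 9: 7776
Level 10: 1296
Level 11: 216
Level 12: 36
Level 13: 6
Level 14: 1

The root is level 0 and the size-1 base case is level 14 (the tree spans levels 0 through 14, i.e. 15 levels counting the root), so the depth is the number of divisions: log_6(78364164096) = 14

The recursion tree depth is log_6(78364164096) = 14. At each level, the problem size is divided by 6, so it takes 14 divisions to reduce to a base case of size 1. The algorithm makes 5 recursive calls at each level.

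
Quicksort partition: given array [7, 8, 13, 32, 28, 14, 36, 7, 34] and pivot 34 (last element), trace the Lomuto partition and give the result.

Lomuto partition with pivot = 34:

Initial array: [7, 8, 13, 32, 28, 14, 36, 7, 34]

arr[0]=7 <= 34: swap with position 0, array becomes [7, 8, 13, 32, 28, 14, 36, 7, 34]
arr[1]=8 <= 34: swap with position 1, array becomes [7, 8, 13, 32, 28, 14, 36, 7, 34]
arr[2]=13 <= 34: swap with position 2, array becomes [7, 8, 13, 32, 28, 14, 36, 7, 34]
arr[3]=32 <= 34: swap with position 3, array becomes [7, 8, 13, 32, 28, 14, 36, 7, 34]
arr[4]=28 <= 34: swap with position 4, array becomes [7, 8, 13, 32, 28, 14, 36, 7, 34]
arr[5]=14 <= 34: swap with position 5, array becomes [7, 8, 13, 32, 28, 14, 36, 7, 34]
arr[6]=36 > 34: no swap
arr[7]=7 <= 34: swap with position 6, array becomes [7, 8, 13, 32, 28, 14, 7, 36, 34]

Place pivot at position 7: [7, 8, 13, 32, 28, 14, 7, 34, 36]
Pivot position: 7

After partitioning with pivot 34, the array becomes [7, 8, 13, 32, 28, 14, 7, 34, 36]. The pivot is placed at index 7. All elements to the left of the pivot are <= 34, and all elements to the right are > 34.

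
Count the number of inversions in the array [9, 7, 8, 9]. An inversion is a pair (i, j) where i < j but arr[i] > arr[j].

Finding inversions in [9, 7, 8, 9]:

(0, 1): arr[0]=9 > arr[1]=7
(0, 2): arr[0]=9 > arr[2]=8

Total inversions: 2

The array has 2 inversion(s): (0,1), (0,2). Each pair (i,j) satisfies i < j and arr[i] > arr[j].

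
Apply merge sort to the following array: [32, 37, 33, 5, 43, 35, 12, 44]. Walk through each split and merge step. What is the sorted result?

Merge sort trace:

Split: [32, 37, 33, 5, 43, 35, 12, 44] -> [32, 37, 33, 5] and [43, 35, 12, 44]
  Split: [32, 37, 33, 5] -> [32, 37] and [33, 5]
    Split: [32, 37] -> [32] and [37]
    Merge: [32] + [37] -> [32, 37]
    Split: [33, 5] -> [33] and [5]
    Merge: [33] + [5] -> [5, 33]
  Merge: [32, 37] + [5, 33] -> [5, 32, 33, 37]
  Split: [43, 35, 12, 44] -> [43, 35] and [12, 44]
    Split: [43, 35] -> [43] and [35]
    Merge: [43] + [35] -> [35, 43]
    Split: [12, 44] -> [12] and [44]
    Merge: [12] + [44] -> [12, 44]
  Merge: [35, 43] + [12, 44] -> [12, 35, 43, 44]
Merge: [5, 32, 33, 37] + [12, 35, 43, 44] -> [5, 12, 32, 33, 35, 37, 43, 44]

Final sorted array: [5, 12, 32, 33, 35, 37, 43, 44]

The merge sort proceeds by recursively splitting the array and merging sorted halves.
After all merges, the sorted array is [5, 12, 32, 33, 35, 37, 43, 44].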